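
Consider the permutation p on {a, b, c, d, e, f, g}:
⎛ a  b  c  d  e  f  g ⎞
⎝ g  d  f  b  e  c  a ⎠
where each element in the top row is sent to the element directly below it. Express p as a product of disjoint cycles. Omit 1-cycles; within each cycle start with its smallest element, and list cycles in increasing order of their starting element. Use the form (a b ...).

Start at a and follow images: a → g → a, giving the cycle (a g).
Repeating from the next unused element and collecting all non-trivial cycles gives (a g)(b d)(c f).

(a g)(b d)(c f)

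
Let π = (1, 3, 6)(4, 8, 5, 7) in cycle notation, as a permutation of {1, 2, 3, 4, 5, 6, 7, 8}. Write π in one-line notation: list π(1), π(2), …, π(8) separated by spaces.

3 2 6 8 7 1 4 5

Image by image: 1↦3, 2↦2, 3↦6, 4↦8, 5↦7, 6↦1, 7↦4, 8↦5.
So the one-line form is 3 2 6 8 7 1 4 5.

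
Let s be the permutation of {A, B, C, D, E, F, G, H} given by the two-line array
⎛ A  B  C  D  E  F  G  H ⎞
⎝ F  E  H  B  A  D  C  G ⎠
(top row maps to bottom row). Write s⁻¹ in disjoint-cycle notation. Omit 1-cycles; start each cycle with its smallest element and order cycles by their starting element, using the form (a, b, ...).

The cycle decomposition of s is (A, F, D, B, E)(C, H, G).
Reversing each cycle (and rotating so the smallest element leads) gives s⁻¹ = (A, E, B, D, F)(C, G, H).

(A, E, B, D, F)(C, G, H)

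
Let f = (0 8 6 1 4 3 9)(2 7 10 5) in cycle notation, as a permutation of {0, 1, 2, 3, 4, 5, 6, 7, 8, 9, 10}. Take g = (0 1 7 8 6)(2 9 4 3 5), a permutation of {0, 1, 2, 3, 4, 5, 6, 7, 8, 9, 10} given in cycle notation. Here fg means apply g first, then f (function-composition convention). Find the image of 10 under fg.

(fg)(10) = f(g(10)). g(10) = 10, then f(10) = 5. So (fg)(10) = 5.

5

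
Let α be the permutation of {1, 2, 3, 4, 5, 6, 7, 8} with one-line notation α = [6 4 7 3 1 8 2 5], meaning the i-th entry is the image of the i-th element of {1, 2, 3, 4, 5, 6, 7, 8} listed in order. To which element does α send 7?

2

7 is element number 7 of the domain, and entry number 7 of the one-line form is 2, so α(7) = 2.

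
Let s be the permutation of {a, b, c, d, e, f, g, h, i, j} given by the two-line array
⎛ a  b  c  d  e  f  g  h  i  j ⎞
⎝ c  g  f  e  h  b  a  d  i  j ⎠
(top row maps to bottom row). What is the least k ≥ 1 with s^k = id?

The disjoint-cycle form of s has cycle lengths 5, 3, 1, 1.
Since disjoint cycles commute, ord(s) = lcm(5, 3) = 15.

15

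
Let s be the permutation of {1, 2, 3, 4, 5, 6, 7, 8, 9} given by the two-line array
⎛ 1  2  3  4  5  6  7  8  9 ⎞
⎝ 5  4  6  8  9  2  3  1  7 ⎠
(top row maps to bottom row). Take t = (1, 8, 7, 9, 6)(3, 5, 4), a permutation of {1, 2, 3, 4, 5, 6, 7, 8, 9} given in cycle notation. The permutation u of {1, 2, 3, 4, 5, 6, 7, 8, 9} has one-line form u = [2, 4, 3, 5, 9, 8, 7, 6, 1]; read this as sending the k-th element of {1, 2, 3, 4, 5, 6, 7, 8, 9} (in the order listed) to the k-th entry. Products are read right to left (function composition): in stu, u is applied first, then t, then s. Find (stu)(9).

(stu)(9) = s(t(u(9))). u(9) = 1, then t(1) = 8, then s(8) = 1, so the result is 1.

1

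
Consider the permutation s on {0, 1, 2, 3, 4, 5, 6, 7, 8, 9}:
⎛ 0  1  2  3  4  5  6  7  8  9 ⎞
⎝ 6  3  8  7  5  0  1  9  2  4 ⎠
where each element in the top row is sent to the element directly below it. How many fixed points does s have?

No element satisfies s(x) = x, so there are 0 fixed points.

0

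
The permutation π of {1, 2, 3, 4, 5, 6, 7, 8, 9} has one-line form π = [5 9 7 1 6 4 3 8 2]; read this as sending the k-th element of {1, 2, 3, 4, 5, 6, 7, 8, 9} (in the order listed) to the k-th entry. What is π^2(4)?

5

Tracing 4 → 1 → … returns to 4 after 4 steps, so 4 lies in a 4-cycle (1, 5, 6, 4).
Stepping 2 places around the cycle: 4 → 1 → 5.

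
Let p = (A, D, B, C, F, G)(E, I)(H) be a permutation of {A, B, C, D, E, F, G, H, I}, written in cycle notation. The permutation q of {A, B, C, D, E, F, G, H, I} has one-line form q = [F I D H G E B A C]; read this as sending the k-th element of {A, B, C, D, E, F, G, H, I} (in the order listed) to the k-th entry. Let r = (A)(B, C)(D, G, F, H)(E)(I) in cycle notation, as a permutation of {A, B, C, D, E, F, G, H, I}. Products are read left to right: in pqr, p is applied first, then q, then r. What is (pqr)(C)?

(pqr)(C) = r(q(p(C))). p(C) = F, then q(F) = E, then r(E) = E, so the result is E.

E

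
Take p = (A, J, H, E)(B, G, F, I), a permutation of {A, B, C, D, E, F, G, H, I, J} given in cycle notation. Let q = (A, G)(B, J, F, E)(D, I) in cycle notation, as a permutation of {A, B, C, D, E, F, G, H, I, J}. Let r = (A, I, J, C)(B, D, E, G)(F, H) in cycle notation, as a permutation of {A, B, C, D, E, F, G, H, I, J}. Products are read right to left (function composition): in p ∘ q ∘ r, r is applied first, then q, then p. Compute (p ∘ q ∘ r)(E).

(p ∘ q ∘ r)(E) = p(q(r(E))). r(E) = G, then q(G) = A, then p(A) = J, so the result is J.

J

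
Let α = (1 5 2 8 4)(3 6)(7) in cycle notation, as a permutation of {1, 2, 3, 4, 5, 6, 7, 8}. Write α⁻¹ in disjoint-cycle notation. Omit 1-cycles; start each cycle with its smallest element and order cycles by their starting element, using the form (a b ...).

The inverse reverses each cycle.
Reversing each cycle of α and rotating so the smallest element leads gives (1 4 8 2 5)(3 6).

(1 4 8 2 5)(3 6)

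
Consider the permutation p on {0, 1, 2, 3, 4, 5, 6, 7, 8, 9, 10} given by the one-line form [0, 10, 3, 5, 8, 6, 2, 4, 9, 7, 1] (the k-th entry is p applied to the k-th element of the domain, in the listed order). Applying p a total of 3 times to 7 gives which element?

Tracing 7 → 4 → … returns to 7 after 4 steps, so 7 lies in a 4-cycle (4 8 9 7).
Advancing 3 steps from 7: 7 → 4 → 8 → 9.

9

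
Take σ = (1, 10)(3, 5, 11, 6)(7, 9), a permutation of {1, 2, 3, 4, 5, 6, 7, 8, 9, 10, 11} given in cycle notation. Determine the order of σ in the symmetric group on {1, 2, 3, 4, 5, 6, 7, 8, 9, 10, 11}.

The cycle type of σ is (4, 2, 2, 1, 1, 1).
The order is lcm(4, 2, 2) = 4.

4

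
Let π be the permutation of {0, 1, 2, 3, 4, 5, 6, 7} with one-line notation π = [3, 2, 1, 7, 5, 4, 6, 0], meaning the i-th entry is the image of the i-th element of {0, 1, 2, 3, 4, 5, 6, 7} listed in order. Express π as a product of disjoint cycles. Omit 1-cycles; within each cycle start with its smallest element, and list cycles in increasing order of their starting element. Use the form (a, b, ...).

Start at 0 and follow images: 0 → 3 → 7 → 0, giving the cycle (0, 3, 7).
Repeating from the next unused element and collecting all non-trivial cycles gives (0, 3, 7)(1, 2)(4, 5).

(0, 3, 7)(1, 2)(4, 5)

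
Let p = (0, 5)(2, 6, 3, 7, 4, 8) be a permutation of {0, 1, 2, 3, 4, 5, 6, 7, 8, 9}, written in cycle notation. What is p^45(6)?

6 lies in the 6-cycle (2, 6, 3, 7, 4, 8).
Powers repeat with period 6 on this cycle, and 45 mod 6 = 3, so p^45(6) = p^3(6).
Advancing 3 steps from 6: 6 → 3 → 7 → 4.

4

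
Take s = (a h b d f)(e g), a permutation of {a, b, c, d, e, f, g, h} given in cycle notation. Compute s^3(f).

b

f lies in the 5-cycle (a h b d f).
Stepping 3 places around the cycle: f → a → h → b.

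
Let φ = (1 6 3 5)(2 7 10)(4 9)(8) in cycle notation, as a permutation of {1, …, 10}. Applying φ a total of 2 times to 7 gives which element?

2

7 lies in the 3-cycle (2 7 10).
Stepping 2 places around the cycle: 7 → 10 → 2.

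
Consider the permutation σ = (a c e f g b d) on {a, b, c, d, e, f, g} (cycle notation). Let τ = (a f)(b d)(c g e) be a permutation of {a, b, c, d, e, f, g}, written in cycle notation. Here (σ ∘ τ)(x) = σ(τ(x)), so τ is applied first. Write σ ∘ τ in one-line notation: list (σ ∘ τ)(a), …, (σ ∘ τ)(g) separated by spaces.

g a b d e c f

(σ ∘ τ)(x) = σ(τ(x)). Computing each image: σ(τ(a)) = σ(f) = g, σ(τ(b)) = σ(d) = a, σ(τ(c)) = σ(g) = b, σ(τ(d)) = σ(b) = d, σ(τ(e)) = σ(c) = e, σ(τ(f)) = σ(a) = c, σ(τ(g)) = σ(e) = f.
Hence σ ∘ τ = [g a b d e c f].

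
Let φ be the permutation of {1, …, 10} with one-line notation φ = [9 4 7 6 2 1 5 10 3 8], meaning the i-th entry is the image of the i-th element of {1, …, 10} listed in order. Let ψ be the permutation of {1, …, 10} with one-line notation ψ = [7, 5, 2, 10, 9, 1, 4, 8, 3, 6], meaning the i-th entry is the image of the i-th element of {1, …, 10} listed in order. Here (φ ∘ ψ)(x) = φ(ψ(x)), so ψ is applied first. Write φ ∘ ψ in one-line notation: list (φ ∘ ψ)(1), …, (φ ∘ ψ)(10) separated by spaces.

5 2 4 8 3 9 6 10 7 1

For each element, apply ψ then φ: 1 → 7 → 5; 2 → 5 → 2; 3 → 2 → 4; 4 → 10 → 8; 5 → 9 → 3; 6 → 1 → 9; 7 → 4 → 6; 8 → 8 → 10; 9 → 3 → 7; 10 → 6 → 1.
So φ ∘ ψ in one-line form is 5 2 4 8 3 9 6 10 7 1.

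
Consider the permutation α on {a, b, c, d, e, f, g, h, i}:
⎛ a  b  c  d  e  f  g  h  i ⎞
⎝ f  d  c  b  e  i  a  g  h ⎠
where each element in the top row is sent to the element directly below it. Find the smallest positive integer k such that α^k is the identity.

10

Writing α as disjoint cycles, the cycle lengths are 5, 2, 1, 1.
Since disjoint cycles commute, ord(α) = lcm(5, 2) = 10.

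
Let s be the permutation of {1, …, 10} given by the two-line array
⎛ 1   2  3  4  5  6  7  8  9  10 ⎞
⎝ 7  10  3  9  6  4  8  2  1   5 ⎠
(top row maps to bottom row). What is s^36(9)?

9

Tracing 9 → 1 → … returns to 9 after 9 steps, so 9 lies in a 9-cycle (1 7 8 2 10 5 6 4 9).
Since the cycle has length 9, s^36 acts on it the same as s^0 (36 mod 9 = 0).
So s^36(9) = 9.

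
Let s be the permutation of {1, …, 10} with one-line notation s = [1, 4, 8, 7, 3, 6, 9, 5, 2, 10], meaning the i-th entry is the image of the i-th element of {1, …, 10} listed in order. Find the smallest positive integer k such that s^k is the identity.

12

The disjoint-cycle form of s has cycle lengths 4, 3, 1, 1, 1.
Since disjoint cycles commute, ord(s) = lcm(4, 3) = 12.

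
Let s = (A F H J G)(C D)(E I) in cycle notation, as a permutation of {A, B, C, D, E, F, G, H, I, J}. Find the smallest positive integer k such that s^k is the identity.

10

The cycle type of s is (5, 2, 2, 1).
The order of s is the least common multiple of its cycle lengths: lcm(5, 2, 2) = 10.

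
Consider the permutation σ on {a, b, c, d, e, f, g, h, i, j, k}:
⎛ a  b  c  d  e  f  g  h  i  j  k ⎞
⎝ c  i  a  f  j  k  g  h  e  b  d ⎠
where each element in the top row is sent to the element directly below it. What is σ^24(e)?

Tracing e → j → … returns to e after 4 steps, so e lies in a 4-cycle (b, i, e, j).
On a 4-cycle, σ^4 is the identity, so σ^24 = σ^0 there (24 ≡ 0 mod 4).
So σ^24(e) = e.

e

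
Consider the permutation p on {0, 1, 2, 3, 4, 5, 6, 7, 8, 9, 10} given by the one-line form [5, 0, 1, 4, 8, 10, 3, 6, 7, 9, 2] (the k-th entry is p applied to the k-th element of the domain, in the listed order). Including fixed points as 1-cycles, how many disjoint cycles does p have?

3

The cycle decomposition is (0 5 10 2 1)(3 4 8 7 6)(9), which has 3 cycles (counting 1-cycles).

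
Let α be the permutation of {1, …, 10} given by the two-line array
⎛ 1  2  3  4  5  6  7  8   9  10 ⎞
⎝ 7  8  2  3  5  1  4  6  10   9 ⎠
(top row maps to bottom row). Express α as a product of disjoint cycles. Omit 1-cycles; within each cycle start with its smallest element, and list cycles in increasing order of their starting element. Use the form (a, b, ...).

(1, 7, 4, 3, 2, 8, 6)(9, 10)

Start at 1 and follow images: 1 → 7 → 4 → 3 → 2 → 8 → 6 → 1, giving the cycle (1, 7, 4, 3, 2, 8, 6).
Repeating from the next unused element and collecting all non-trivial cycles gives (1, 7, 4, 3, 2, 8, 6)(9, 10).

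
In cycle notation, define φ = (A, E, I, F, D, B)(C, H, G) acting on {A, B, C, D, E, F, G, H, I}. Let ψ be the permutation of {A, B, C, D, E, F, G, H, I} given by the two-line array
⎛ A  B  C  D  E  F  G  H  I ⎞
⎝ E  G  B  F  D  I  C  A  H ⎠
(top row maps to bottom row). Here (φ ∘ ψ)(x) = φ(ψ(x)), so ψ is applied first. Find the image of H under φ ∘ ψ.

E

First apply ψ: ψ(H) = A, then φ(A) = E. Thus (φ ∘ ψ)(H) = E.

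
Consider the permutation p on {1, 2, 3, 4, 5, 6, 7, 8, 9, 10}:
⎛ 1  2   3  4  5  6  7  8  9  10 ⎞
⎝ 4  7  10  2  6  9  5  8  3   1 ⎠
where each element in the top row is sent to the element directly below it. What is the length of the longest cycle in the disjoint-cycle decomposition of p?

Decomposing into disjoint cycles gives (1, 4, 2, 7, 5, 6, 9, 3, 10); the longest has length 9.

9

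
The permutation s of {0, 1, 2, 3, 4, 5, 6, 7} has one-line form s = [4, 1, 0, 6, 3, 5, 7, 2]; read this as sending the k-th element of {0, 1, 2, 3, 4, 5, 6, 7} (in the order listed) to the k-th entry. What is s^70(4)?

Tracing 4 → 3 → … returns to 4 after 6 steps, so 4 lies in a 6-cycle (0 4 3 6 7 2).
Since the cycle has length 6, s^70 acts on it the same as s^4 (70 mod 6 = 4).
Advancing 4 steps from 4: 4 → 3 → 6 → 7 → 2.

2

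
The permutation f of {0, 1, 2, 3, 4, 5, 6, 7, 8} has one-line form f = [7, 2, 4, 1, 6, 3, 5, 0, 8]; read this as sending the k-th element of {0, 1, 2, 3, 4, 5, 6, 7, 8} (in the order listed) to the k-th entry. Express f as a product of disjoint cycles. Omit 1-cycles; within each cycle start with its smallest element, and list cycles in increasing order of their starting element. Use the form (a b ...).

Iterating f from 0 gives 0 → 7 → 0; that is the 2-cycle (0 7).
Continuing from each remaining unvisited element yields (0 7)(1 2 4 6 5 3).

(0 7)(1 2 4 6 5 3)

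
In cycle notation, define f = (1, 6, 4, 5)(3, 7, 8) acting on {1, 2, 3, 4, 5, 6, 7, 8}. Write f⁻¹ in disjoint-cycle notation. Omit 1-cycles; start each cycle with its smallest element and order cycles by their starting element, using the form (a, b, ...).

(1, 5, 4, 6)(3, 8, 7)

The inverse reverses each cycle.
Reversing each cycle of f and rotating so the smallest element leads gives (1, 5, 4, 6)(3, 8, 7).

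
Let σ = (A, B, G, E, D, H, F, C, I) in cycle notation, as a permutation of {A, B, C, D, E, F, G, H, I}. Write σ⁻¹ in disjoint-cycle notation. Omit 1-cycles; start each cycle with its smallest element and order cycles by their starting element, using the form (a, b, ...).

The inverse reverses each cycle.
After reversing and putting each cycle's least element first, σ⁻¹ = (A, I, C, F, H, D, E, G, B).

(A, I, C, F, H, D, E, G, B)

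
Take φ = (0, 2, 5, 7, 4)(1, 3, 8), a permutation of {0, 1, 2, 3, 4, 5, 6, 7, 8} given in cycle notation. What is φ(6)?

6

6 does not appear in any cycle of φ, so it is a fixed point: φ(6) = 6.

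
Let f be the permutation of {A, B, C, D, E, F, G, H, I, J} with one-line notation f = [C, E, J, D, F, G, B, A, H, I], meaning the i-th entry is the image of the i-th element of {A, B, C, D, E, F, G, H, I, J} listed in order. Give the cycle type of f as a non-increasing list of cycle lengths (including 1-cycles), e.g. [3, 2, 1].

[5, 4, 1]

The disjoint cycles are (A, C, J, I, H)(B, E, F, G)(D), with lengths 5, 4, 1 in non-increasing order.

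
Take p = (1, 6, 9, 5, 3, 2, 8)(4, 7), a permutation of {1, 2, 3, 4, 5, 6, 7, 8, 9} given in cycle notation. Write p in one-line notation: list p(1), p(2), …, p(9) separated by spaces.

Each element maps to the next entry in its cycle (wrapping to the front): 1↦6, 2↦8, 3↦2, 4↦7, 5↦3, 6↦9, 7↦4, 8↦1, 9↦5.
Listing these in domain order gives 6 8 2 7 3 9 4 1 5.

6 8 2 7 3 9 4 1 5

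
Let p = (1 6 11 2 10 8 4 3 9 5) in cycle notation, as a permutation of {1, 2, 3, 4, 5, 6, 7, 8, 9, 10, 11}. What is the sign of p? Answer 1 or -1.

The cycle lengths are 10, 1.
A cycle is odd iff its length is even; p has 1 even-length cycle, so sgn(p) = (−1)^1 and p is odd.

-1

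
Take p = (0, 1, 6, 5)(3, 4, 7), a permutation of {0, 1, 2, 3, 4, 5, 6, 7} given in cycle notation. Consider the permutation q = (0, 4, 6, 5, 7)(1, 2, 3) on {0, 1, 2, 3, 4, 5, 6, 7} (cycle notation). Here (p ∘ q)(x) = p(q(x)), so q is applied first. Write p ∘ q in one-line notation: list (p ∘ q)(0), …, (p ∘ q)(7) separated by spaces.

7 2 4 6 5 3 0 1

(p ∘ q)(x) = p(q(x)). Computing each image: p(q(0)) = p(4) = 7, p(q(1)) = p(2) = 2, p(q(2)) = p(3) = 4, p(q(3)) = p(1) = 6, p(q(4)) = p(6) = 5, p(q(5)) = p(7) = 3, p(q(6)) = p(5) = 0, p(q(7)) = p(0) = 1.
Hence p ∘ q = [7 2 4 6 5 3 0 1].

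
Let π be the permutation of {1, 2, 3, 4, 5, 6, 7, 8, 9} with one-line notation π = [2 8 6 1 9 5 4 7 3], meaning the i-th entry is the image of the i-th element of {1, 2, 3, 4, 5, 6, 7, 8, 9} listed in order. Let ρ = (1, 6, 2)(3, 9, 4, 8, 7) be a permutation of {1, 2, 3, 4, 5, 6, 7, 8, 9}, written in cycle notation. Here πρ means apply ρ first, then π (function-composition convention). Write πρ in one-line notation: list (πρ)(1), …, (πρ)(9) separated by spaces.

5 2 3 7 9 8 6 4 1

(πρ)(x) = π(ρ(x)). Computing each image: π(ρ(1)) = π(6) = 5, π(ρ(2)) = π(1) = 2, π(ρ(3)) = π(9) = 3, π(ρ(4)) = π(8) = 7, π(ρ(5)) = π(5) = 9, π(ρ(6)) = π(2) = 8, π(ρ(7)) = π(3) = 6, π(ρ(8)) = π(7) = 4, π(ρ(9)) = π(4) = 1.
Hence πρ = [5 2 3 7 9 8 6 4 1].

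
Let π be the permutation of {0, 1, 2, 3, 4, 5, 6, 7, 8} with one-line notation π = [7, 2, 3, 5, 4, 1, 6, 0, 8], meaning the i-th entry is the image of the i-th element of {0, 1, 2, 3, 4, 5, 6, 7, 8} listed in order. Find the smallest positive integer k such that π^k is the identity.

4

Writing π as disjoint cycles, the cycle lengths are 4, 2, 1, 1, 1.
The order is lcm(4, 2) = 4.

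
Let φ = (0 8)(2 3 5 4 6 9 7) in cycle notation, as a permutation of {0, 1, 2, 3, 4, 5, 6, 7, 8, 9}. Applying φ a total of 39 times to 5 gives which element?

7

5 lies in the 7-cycle (2 3 5 4 6 9 7).
On a 7-cycle, φ^7 is the identity, so φ^39 = φ^4 there (39 ≡ 4 mod 7).
Advancing 4 steps from 5: 5 → 4 → 6 → 9 → 7.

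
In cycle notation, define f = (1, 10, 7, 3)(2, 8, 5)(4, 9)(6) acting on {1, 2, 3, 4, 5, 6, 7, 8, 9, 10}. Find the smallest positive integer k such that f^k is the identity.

12

The cycle type of f is (4, 3, 2, 1).
The order is lcm(4, 3, 2) = 12.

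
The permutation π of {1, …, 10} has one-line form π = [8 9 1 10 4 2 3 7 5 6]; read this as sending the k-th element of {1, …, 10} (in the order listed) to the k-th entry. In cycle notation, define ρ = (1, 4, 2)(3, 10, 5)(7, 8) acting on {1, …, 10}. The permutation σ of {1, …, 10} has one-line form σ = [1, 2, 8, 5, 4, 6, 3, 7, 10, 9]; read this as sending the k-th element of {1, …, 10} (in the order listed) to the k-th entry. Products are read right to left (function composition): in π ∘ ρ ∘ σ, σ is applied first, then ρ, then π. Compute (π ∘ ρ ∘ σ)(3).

Chase 3: σ(3) = 8; ρ(8) = 7; π(7) = 3. Hence (π ∘ ρ ∘ σ)(3) = 3.

3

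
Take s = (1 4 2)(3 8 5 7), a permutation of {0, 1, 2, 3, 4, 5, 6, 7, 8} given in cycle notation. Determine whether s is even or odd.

odd

The cycle lengths are 4, 3, 1, 1.
A cycle is odd iff its length is even; s has 1 even-length cycle, so sgn(s) = (−1)^1 and s is odd.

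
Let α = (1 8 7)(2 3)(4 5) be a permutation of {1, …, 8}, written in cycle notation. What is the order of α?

6

The disjoint cycles have lengths 3, 2, 2, 1.
The order is lcm(3, 2, 2) = 6.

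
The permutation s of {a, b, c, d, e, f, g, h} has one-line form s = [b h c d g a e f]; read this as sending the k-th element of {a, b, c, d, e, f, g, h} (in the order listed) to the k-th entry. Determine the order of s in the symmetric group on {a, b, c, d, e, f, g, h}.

Writing s as disjoint cycles, the cycle lengths are 4, 2, 1, 1.
The order of s is the least common multiple of its cycle lengths: lcm(4, 2) = 4.

4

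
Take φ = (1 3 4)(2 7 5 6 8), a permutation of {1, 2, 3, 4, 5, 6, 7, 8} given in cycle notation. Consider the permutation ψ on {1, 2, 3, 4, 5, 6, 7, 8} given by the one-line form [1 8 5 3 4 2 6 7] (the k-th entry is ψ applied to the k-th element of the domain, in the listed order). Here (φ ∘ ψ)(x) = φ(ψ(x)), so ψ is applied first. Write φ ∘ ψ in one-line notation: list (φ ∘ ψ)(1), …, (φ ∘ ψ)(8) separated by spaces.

(φ ∘ ψ)(x) = φ(ψ(x)). Computing each image: φ(ψ(1)) = φ(1) = 3, φ(ψ(2)) = φ(8) = 2, φ(ψ(3)) = φ(5) = 6, φ(ψ(4)) = φ(3) = 4, φ(ψ(5)) = φ(4) = 1, φ(ψ(6)) = φ(2) = 7, φ(ψ(7)) = φ(6) = 8, φ(ψ(8)) = φ(7) = 5.
Hence φ ∘ ψ = [3 2 6 4 1 7 8 5].

3 2 6 4 1 7 8 5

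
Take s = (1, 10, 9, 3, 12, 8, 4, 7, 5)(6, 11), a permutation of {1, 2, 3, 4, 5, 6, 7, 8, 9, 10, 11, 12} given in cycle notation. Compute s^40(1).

12

1 lies in the 9-cycle (1, 10, 9, 3, 12, 8, 4, 7, 5).
Since the cycle has length 9, s^40 acts on it the same as s^4 (40 mod 9 = 4).
Advancing 4 steps from 1: 1 → 10 → 9 → 3 → 12.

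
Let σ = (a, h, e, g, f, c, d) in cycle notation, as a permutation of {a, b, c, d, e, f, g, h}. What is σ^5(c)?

c lies in the 7-cycle (a, h, e, g, f, c, d).
Advancing 5 steps from c: c → d → a → h → e → g.

g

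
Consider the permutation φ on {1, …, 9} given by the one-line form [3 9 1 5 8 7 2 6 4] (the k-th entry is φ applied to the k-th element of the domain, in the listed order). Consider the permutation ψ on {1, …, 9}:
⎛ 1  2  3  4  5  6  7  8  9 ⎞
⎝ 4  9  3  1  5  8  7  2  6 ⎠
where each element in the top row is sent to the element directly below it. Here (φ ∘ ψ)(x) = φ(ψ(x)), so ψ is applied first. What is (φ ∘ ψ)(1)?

5

ψ(1) = 4, then φ(4) = 5; composing gives (φ ∘ ψ)(1) = 5.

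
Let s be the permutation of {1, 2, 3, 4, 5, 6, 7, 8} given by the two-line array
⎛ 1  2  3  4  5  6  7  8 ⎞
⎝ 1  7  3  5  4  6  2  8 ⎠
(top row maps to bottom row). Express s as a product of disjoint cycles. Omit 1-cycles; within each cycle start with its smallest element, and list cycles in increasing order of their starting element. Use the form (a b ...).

(2 7)(4 5)

Start at 2 and follow images: 2 → 7 → 2, giving the cycle (2 7).
Repeating from the next unused element and collecting all non-trivial cycles gives (2 7)(4 5).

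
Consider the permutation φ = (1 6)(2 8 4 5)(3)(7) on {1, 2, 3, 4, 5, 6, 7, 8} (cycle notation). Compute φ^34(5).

5 lies in the 4-cycle (2 8 4 5).
Powers repeat with period 4 on this cycle, and 34 mod 4 = 2, so φ^34(5) = φ^2(5).
Stepping 2 places around the cycle: 5 → 2 → 8.

8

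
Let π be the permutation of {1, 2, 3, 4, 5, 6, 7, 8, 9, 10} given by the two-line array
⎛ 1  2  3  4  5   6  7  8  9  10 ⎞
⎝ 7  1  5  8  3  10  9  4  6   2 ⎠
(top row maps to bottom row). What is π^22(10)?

9

Tracing 10 → 2 → … returns to 10 after 6 steps, so 10 lies in a 6-cycle (1, 7, 9, 6, 10, 2).
Powers repeat with period 6 on this cycle, and 22 mod 6 = 4, so π^22(10) = π^4(10).
Stepping 4 places around the cycle: 10 → 2 → 1 → 7 → 9.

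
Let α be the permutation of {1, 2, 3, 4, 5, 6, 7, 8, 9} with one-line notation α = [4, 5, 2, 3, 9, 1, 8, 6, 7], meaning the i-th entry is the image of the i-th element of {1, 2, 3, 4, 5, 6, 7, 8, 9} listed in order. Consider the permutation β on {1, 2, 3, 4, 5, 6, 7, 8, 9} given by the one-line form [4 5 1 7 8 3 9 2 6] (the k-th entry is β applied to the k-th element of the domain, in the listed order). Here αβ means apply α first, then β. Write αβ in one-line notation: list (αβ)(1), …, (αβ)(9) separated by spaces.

7 8 5 1 6 4 2 3 9

For each element, apply α then β: 1 → 4 → 7; 2 → 5 → 8; 3 → 2 → 5; 4 → 3 → 1; 5 → 9 → 6; 6 → 1 → 4; 7 → 8 → 2; 8 → 6 → 3; 9 → 7 → 9.
Collecting the images, αβ = [7 8 5 1 6 4 2 3 9].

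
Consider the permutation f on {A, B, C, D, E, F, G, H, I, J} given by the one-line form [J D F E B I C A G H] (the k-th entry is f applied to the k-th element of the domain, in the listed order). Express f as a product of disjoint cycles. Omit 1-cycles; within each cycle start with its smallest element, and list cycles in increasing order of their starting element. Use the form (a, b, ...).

Start at A and follow images: A → J → H → A, giving the cycle (A, J, H).
Continuing from each remaining unvisited element yields (A, J, H)(B, D, E)(C, F, I, G).

(A, J, H)(B, D, E)(C, F, I, G)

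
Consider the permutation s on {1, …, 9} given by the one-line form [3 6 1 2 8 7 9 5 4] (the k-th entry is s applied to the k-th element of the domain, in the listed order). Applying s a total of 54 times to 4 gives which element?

Tracing 4 → 2 → … returns to 4 after 5 steps, so 4 lies in a 5-cycle (2, 6, 7, 9, 4).
Powers repeat with period 5 on this cycle, and 54 mod 5 = 4, so s^54(4) = s^4(4).
Stepping 4 places around the cycle: 4 → 2 → 6 → 7 → 9.

9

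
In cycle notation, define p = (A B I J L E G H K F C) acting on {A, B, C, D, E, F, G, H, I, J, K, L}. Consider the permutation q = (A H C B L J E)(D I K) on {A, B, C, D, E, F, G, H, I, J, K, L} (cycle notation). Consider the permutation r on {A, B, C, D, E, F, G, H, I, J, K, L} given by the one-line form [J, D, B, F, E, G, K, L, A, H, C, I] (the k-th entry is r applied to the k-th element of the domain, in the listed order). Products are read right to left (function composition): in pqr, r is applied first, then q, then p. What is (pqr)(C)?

E

Apply the permutations in order: r(C) = B, then q(B) = L, then p(L) = E. So (pqr)(C) = E.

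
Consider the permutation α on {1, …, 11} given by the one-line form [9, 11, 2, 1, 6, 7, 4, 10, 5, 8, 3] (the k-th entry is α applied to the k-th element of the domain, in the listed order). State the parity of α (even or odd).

In disjoint-cycle form the cycle lengths are 6, 3, 2.
A cycle is odd iff its length is even; α has 2 even-length cycles, so sgn(α) = (−1)^2 and α is even.

even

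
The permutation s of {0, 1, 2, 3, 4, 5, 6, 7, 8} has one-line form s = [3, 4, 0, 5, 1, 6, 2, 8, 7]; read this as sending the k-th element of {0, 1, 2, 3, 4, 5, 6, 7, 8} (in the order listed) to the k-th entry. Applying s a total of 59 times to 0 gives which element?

2

Tracing 0 → 3 → … returns to 0 after 5 steps, so 0 lies in a 5-cycle (0, 3, 5, 6, 2).
On a 5-cycle, s^5 is the identity, so s^59 = s^4 there (59 ≡ 4 mod 5).
Stepping 4 places around the cycle: 0 → 3 → 5 → 6 → 2.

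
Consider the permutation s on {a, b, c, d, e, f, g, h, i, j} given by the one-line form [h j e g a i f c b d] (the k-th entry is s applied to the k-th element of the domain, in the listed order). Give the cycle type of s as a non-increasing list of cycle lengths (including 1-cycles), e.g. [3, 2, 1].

The disjoint cycles are (a h c e)(b j d g f i), with lengths 6, 4 in non-increasing order.

[6, 4]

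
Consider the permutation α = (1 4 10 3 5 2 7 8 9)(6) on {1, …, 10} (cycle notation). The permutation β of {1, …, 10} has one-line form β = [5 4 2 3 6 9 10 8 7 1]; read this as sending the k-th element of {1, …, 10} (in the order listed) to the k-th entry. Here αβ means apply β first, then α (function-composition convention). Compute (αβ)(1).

2

(αβ)(1) = α(β(1)). β(1) = 5, then α(5) = 2. So (αβ)(1) = 2.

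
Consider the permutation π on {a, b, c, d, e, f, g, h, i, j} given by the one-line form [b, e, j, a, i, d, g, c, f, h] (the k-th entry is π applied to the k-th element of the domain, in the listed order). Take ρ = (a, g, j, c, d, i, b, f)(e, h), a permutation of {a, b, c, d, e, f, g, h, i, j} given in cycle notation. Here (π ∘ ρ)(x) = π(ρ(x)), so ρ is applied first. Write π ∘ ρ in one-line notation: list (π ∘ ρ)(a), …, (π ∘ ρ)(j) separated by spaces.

g d a f c b h i e j

(π ∘ ρ)(x) = π(ρ(x)). Computing each image: π(ρ(a)) = π(g) = g, π(ρ(b)) = π(f) = d, π(ρ(c)) = π(d) = a, π(ρ(d)) = π(i) = f, π(ρ(e)) = π(h) = c, π(ρ(f)) = π(a) = b, π(ρ(g)) = π(j) = h, π(ρ(h)) = π(e) = i, π(ρ(i)) = π(b) = e, π(ρ(j)) = π(c) = j.
Hence π ∘ ρ = [g d a f c b h i e j].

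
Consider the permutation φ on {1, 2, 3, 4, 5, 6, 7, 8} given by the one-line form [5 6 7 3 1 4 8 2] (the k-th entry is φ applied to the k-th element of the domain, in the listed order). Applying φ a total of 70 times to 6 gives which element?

Tracing 6 → 4 → … returns to 6 after 6 steps, so 6 lies in a 6-cycle (2 6 4 3 7 8).
Powers repeat with period 6 on this cycle, and 70 mod 6 = 4, so φ^70(6) = φ^4(6).
Advancing 4 steps from 6: 6 → 4 → 3 → 7 → 8.

8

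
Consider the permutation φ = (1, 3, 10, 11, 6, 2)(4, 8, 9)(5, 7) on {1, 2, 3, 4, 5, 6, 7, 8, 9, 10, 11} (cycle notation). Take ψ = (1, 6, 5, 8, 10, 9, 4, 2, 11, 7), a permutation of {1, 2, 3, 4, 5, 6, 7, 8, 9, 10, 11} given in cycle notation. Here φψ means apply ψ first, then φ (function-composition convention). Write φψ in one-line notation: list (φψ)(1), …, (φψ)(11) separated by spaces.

Chase each element through ψ then φ: 1 → 6 → 2; 2 → 11 → 6; 3 → 3 → 10; 4 → 2 → 1; 5 → 8 → 9; 6 → 5 → 7; 7 → 1 → 3; 8 → 10 → 11; 9 → 4 → 8; 10 → 9 → 4; 11 → 7 → 5.
Collecting the images, φψ = [2 6 10 1 9 7 3 11 8 4 5].

2 6 10 1 9 7 3 11 8 4 5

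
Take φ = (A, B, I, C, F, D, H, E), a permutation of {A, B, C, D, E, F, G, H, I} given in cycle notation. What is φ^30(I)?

A

I lies in the 8-cycle (A, B, I, C, F, D, H, E).
Powers repeat with period 8 on this cycle, and 30 mod 8 = 6, so φ^30(I) = φ^6(I).
Stepping 6 places around the cycle: I → C → F → D → H → E → A.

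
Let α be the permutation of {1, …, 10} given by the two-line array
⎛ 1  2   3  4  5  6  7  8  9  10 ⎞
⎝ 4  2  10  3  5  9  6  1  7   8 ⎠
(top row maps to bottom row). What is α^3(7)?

Tracing 7 → 6 → … returns to 7 after 3 steps, so 7 lies in a 3-cycle (6 9 7).
Powers repeat with period 3 on this cycle, and 3 mod 3 = 0, so α^3(7) = α^0(7).
So α^3(7) = 7.

7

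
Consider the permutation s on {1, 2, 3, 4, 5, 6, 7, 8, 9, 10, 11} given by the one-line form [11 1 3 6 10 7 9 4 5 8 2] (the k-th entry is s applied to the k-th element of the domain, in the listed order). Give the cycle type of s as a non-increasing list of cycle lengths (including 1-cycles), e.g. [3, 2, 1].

[7, 3, 1]

The disjoint cycles are (1, 11, 2)(3)(4, 6, 7, 9, 5, 10, 8), with lengths 7, 3, 1 in non-increasing order.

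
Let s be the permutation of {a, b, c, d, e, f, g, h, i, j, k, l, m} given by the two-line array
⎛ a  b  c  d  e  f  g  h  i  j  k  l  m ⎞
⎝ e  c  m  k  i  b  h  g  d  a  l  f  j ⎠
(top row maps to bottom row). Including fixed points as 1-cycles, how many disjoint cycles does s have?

2

The cycle decomposition is (a, e, i, d, k, l, f, b, c, m, j)(g, h), which has 2 cycles (counting 1-cycles).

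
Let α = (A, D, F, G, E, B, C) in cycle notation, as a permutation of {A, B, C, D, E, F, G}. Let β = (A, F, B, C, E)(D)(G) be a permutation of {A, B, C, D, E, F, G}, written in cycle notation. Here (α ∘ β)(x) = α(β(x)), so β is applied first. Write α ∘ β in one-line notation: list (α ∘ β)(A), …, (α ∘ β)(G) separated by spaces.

G A B F D C E

For each element, apply β then α: A → F → G; B → C → A; C → E → B; D → D → F; E → A → D; F → B → C; G → G → E.
So α ∘ β in one-line form is G A B F D C E.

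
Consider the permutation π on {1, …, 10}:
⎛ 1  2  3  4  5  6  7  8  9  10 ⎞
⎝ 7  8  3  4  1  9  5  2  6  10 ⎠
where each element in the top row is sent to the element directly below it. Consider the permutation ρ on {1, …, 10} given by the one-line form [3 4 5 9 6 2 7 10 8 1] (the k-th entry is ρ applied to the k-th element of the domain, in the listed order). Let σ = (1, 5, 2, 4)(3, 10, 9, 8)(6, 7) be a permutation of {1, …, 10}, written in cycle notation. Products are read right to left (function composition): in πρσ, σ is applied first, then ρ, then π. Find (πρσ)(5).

4

Chase 5: σ(5) = 2; ρ(2) = 4; π(4) = 4. Hence (πρσ)(5) = 4.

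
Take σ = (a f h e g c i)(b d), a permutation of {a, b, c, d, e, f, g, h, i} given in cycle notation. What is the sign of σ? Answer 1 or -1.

-1

The cycle lengths are 7, 2.
A cycle is odd iff its length is even; σ has 1 even-length cycle, so sgn(σ) = (−1)^1 and σ is odd.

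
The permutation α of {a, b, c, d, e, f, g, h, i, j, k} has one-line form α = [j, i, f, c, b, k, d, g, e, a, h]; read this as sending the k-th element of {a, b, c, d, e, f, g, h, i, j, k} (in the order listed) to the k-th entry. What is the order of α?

6

Decomposing into disjoint cycles gives cycle lengths 6, 3, 2.
The order is lcm(6, 3, 2) = 6.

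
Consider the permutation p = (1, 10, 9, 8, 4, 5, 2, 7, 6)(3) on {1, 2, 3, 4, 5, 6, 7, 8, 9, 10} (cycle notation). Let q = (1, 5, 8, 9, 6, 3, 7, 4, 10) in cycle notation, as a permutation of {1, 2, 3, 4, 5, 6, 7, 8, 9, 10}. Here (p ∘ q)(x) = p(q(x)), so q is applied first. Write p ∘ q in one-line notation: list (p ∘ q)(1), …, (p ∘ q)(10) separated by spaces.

(p ∘ q)(x) = p(q(x)). Computing each image: p(q(1)) = p(5) = 2, p(q(2)) = p(2) = 7, p(q(3)) = p(7) = 6, p(q(4)) = p(10) = 9, p(q(5)) = p(8) = 4, p(q(6)) = p(3) = 3, p(q(7)) = p(4) = 5, p(q(8)) = p(9) = 8, p(q(9)) = p(6) = 1, p(q(10)) = p(1) = 10.
Hence p ∘ q = [2 7 6 9 4 3 5 8 1 10].

2 7 6 9 4 3 5 8 1 10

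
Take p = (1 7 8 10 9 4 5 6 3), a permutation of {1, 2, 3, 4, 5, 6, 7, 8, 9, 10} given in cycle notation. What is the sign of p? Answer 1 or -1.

The cycle lengths are 9, 1.
A cycle of length ℓ contributes ℓ−1 transpositions, so p is a product of 8 transpositions — even.

1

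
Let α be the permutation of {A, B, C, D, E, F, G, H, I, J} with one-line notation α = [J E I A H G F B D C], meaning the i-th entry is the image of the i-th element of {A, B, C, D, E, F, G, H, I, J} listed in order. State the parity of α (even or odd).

In disjoint-cycle form the cycle lengths are 5, 3, 2.
A cycle of length ℓ contributes ℓ−1 transpositions, so α is a product of 4 + 2 + 1 = 7 transpositions — odd.

odd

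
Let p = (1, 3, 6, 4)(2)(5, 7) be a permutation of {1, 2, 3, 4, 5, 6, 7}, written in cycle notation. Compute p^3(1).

4

1 lies in the 4-cycle (1, 3, 6, 4).
Advancing 3 steps from 1: 1 → 3 → 6 → 4.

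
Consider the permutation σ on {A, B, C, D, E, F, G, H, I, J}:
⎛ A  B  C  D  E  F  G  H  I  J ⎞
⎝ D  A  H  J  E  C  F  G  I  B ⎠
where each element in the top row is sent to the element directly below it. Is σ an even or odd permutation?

In disjoint-cycle form the cycle lengths are 4, 4, 1, 1.
A cycle of length ℓ contributes ℓ−1 transpositions, so σ is a product of 3 + 3 = 6 transpositions — even.

even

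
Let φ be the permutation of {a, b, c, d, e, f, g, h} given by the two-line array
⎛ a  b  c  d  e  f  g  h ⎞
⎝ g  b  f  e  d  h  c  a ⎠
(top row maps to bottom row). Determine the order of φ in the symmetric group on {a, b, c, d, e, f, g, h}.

10

Writing φ as disjoint cycles, the cycle lengths are 5, 2, 1.
The order is lcm(5, 2) = 10.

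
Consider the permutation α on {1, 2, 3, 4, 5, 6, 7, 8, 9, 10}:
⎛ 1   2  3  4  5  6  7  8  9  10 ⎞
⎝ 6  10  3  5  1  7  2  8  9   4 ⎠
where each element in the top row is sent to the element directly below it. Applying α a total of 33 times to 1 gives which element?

4

Tracing 1 → 6 → … returns to 1 after 7 steps, so 1 lies in a 7-cycle (1, 6, 7, 2, 10, 4, 5).
Powers repeat with period 7 on this cycle, and 33 mod 7 = 5, so α^33(1) = α^5(1).
Advancing 5 steps from 1: 1 → 6 → 7 → 2 → 10 → 4.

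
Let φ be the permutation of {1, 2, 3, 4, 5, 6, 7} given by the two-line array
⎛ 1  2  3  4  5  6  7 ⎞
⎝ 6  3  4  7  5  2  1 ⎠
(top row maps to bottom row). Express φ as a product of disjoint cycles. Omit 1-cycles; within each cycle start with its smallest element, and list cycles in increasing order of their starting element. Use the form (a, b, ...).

(1, 6, 2, 3, 4, 7)

Start at 1 and follow images: 1 → 6 → 2 → 3 → 4 → 7 → 1, giving the cycle (1, 6, 2, 3, 4, 7).
Continuing from each remaining unvisited element yields (1, 6, 2, 3, 4, 7).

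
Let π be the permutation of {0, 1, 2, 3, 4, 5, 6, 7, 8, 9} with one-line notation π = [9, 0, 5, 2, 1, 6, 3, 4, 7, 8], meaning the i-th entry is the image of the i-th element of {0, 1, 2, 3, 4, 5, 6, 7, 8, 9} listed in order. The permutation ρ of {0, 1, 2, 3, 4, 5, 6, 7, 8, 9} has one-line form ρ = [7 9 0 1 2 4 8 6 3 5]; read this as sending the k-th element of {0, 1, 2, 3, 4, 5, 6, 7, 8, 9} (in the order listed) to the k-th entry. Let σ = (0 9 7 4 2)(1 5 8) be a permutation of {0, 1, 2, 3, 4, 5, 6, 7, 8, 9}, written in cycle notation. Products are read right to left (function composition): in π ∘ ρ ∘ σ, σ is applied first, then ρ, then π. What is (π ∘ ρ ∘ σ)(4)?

9

(π ∘ ρ ∘ σ)(4) = π(ρ(σ(4))). σ(4) = 2, then ρ(2) = 0, then π(0) = 9, so the result is 9.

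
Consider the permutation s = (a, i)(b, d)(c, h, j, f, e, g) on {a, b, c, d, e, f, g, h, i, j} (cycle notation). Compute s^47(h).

h lies in the 6-cycle (c, h, j, f, e, g).
Powers repeat with period 6 on this cycle, and 47 mod 6 = 5, so s^47(h) = s^5(h).
Stepping 5 places around the cycle: h → j → f → e → g → c.

c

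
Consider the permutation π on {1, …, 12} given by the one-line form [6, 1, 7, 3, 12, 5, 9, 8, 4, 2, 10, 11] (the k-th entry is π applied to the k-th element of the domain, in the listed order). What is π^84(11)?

11

Tracing 11 → 10 → … returns to 11 after 7 steps, so 11 lies in a 7-cycle (1 6 5 12 11 10 2).
On a 7-cycle, π^7 is the identity, so π^84 = π^0 there (84 ≡ 0 mod 7).
So π^84(11) = 11.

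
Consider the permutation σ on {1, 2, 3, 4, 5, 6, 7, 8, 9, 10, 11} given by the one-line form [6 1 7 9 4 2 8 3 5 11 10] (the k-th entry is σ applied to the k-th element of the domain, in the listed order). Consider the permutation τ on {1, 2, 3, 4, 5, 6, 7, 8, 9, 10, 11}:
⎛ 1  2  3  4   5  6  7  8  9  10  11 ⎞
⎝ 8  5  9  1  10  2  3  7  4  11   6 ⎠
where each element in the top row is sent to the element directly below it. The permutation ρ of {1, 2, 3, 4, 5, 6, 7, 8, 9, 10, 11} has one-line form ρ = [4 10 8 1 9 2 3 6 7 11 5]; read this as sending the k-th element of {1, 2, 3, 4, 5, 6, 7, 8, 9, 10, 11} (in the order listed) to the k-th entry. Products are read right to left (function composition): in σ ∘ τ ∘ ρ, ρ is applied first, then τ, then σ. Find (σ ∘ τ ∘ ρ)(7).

5

Chase 7: ρ(7) = 3; τ(3) = 9; σ(9) = 5. Hence (σ ∘ τ ∘ ρ)(7) = 5.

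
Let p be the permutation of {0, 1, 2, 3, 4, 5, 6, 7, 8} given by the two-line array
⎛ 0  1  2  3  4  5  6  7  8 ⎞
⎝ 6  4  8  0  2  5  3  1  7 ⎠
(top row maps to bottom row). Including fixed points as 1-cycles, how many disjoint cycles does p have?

The cycle decomposition is (0, 6, 3)(1, 4, 2, 8, 7)(5), which has 3 cycles (counting 1-cycles).

3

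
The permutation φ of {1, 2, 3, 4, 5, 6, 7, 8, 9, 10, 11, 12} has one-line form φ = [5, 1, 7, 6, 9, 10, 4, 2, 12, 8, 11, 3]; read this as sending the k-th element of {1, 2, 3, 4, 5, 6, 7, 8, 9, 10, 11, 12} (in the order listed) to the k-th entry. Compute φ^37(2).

Tracing 2 → 1 → … returns to 2 after 11 steps, so 2 lies in an 11-cycle (1 5 9 12 3 7 4 6 10 8 2).
Since the cycle has length 11, φ^37 acts on it the same as φ^4 (37 mod 11 = 4).
Advancing 4 steps from 2: 2 → 1 → 5 → 9 → 12.

12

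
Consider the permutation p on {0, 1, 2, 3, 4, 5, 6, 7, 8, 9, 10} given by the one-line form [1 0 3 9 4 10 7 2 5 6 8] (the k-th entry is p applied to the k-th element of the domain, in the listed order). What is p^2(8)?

Tracing 8 → 5 → … returns to 8 after 3 steps, so 8 lies in a 3-cycle (5 10 8).
Advancing 2 steps from 8: 8 → 5 → 10.

10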